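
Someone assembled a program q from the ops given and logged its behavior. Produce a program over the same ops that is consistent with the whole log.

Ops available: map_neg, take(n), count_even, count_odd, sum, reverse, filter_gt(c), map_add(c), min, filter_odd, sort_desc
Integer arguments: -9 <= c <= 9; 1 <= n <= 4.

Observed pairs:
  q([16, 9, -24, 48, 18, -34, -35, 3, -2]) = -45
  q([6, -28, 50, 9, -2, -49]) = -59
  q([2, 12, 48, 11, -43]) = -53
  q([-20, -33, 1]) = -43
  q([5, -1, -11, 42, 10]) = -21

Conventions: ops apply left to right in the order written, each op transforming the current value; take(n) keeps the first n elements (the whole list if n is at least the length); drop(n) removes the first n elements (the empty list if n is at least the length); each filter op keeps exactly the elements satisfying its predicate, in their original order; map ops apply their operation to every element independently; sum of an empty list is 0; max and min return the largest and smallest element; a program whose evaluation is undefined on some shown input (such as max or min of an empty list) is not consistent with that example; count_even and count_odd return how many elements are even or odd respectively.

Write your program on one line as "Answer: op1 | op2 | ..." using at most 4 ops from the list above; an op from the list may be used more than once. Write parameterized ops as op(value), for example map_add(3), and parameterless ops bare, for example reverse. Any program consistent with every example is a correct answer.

map_add(-3) | map_add(-7) | min

Check, running the answer program on each example:
  [16, 9, -24, 48, 18, -34, -35, 3, -2] -> [13, 6, -27, 45, 15, -37, -38, 0, -5] -> [6, -1, -34, 38, 8, -44, -45, -7, -12] -> -45
  [6, -28, 50, 9, -2, -49] -> [3, -31, 47, 6, -5, -52] -> [-4, -38, 40, -1, -12, -59] -> -59
  [2, 12, 48, 11, -43] -> [-1, 9, 45, 8, -46] -> [-8, 2, 38, 1, -53] -> -53
  [-20, -33, 1] -> [-23, -36, -2] -> [-30, -43, -9] -> -43
  [5, -1, -11, 42, 10] -> [2, -4, -14, 39, 7] -> [-5, -11, -21, 32, 0] -> -21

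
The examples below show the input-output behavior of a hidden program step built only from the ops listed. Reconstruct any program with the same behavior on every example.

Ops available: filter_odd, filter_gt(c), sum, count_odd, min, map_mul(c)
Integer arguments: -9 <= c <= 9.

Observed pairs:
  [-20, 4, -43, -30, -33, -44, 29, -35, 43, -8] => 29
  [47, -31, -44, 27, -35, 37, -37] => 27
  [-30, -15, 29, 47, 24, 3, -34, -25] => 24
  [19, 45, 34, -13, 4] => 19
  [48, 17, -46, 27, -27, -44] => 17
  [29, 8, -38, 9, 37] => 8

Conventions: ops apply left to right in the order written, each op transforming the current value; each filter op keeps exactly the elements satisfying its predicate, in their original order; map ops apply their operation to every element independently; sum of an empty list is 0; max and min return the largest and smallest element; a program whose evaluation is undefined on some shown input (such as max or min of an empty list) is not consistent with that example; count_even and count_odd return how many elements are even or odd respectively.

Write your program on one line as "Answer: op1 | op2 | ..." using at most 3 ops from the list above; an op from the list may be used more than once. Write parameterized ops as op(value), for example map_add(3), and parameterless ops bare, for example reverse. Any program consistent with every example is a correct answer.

filter_gt(-1) | filter_gt(7) | min

Check, running the answer program on each example:
  [-20, 4, -43, -30, -33, -44, 29, -35, 43, -8] -> [4, 29, 43] -> [29, 43] -> 29
  [47, -31, -44, 27, -35, 37, -37] -> [47, 27, 37] -> [47, 27, 37] -> 27
  [-30, -15, 29, 47, 24, 3, -34, -25] -> [29, 47, 24, 3] -> [29, 47, 24] -> 24
  [19, 45, 34, -13, 4] -> [19, 45, 34, 4] -> [19, 45, 34] -> 19
  [48, 17, -46, 27, -27, -44] -> [48, 17, 27] -> [48, 17, 27] -> 17
  [29, 8, -38, 9, 37] -> [29, 8, 9, 37] -> [29, 8, 9, 37] -> 8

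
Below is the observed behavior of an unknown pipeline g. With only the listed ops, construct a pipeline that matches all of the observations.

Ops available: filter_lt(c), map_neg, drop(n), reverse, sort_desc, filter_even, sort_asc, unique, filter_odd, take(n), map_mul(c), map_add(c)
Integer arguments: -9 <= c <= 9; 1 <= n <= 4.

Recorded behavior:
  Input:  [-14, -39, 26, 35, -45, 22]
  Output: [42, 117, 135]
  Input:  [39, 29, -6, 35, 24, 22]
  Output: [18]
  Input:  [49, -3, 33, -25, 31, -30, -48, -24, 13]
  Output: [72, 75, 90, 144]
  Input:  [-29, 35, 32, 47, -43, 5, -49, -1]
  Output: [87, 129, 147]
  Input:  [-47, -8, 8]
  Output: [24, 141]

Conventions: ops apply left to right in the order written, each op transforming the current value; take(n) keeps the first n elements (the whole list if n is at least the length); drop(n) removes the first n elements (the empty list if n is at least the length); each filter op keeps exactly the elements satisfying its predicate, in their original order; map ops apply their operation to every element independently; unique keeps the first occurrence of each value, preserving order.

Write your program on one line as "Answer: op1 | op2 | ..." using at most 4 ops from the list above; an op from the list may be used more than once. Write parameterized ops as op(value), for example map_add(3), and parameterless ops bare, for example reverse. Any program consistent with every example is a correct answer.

filter_lt(-4) | map_neg | map_mul(3) | sort_asc

Check, running the answer program on each example:
  [-14, -39, 26, 35, -45, 22] -> [-14, -39, -45] -> [14, 39, 45] -> [42, 117, 135] -> [42, 117, 135]
  [39, 29, -6, 35, 24, 22] -> [-6] -> [6] -> [18] -> [18]
  [49, -3, 33, -25, 31, -30, -48, -24, 13] -> [-25, -30, -48, -24] -> [25, 30, 48, 24] -> [75, 90, 144, 72] -> [72, 75, 90, 144]
  [-29, 35, 32, 47, -43, 5, -49, -1] -> [-29, -43, -49] -> [29, 43, 49] -> [87, 129, 147] -> [87, 129, 147]
  [-47, -8, 8] -> [-47, -8] -> [47, 8] -> [141, 24] -> [24, 141]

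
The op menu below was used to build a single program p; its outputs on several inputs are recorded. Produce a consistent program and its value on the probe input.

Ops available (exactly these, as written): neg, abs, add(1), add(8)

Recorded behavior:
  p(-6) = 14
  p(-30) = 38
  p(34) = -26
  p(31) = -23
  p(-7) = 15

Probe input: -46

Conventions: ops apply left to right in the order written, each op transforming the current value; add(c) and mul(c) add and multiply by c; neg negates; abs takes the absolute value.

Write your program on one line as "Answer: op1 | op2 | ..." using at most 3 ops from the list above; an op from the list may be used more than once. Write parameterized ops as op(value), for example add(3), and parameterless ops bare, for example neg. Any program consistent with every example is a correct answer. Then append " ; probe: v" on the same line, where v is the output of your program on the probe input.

neg | add(8) ; probe: 54

Check, running the answer program on each example:
  -6 -> 6 -> 14
  -30 -> 30 -> 38
  34 -> -34 -> -26
  31 -> -31 -> -23
  -7 -> 7 -> 15
  probe: -46 -> 46 -> 54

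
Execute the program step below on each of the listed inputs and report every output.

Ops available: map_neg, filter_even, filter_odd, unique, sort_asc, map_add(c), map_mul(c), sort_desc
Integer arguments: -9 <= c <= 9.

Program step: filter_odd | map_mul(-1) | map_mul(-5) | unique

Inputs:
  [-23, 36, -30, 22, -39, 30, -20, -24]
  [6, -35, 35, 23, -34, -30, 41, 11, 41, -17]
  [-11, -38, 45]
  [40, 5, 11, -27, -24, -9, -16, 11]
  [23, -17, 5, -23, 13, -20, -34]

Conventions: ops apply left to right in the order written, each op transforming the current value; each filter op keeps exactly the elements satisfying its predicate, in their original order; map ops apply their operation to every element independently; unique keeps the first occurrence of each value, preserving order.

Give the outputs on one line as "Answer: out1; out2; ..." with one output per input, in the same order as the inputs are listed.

Execution, op by op:
  [-23, 36, -30, 22, -39, 30, -20, -24] -> [-23, -39] -> [23, 39] -> [-115, -195] -> [-115, -195]
  [6, -35, 35, 23, -34, -30, 41, 11, 41, -17] -> [-35, 35, 23, 41, 11, 41, -17] -> [35, -35, -23, -41, -11, -41, 17] -> [-175, 175, 115, 205, 55, 205, -85] -> [-175, 175, 115, 205, 55, -85]
  [-11, -38, 45] -> [-11, 45] -> [11, -45] -> [-55, 225] -> [-55, 225]
  [40, 5, 11, -27, -24, -9, -16, 11] -> [5, 11, -27, -9, 11] -> [-5, -11, 27, 9, -11] -> [25, 55, -135, -45, 55] -> [25, 55, -135, -45]
  [23, -17, 5, -23, 13, -20, -34] -> [23, -17, 5, -23, 13] -> [-23, 17, -5, 23, -13] -> [115, -85, 25, -115, 65] -> [115, -85, 25, -115, 65]

[-115, -195]; [-175, 175, 115, 205, 55, -85]; [-55, 225]; [25, 55, -135, -45]; [115, -85, 25, -115, 65]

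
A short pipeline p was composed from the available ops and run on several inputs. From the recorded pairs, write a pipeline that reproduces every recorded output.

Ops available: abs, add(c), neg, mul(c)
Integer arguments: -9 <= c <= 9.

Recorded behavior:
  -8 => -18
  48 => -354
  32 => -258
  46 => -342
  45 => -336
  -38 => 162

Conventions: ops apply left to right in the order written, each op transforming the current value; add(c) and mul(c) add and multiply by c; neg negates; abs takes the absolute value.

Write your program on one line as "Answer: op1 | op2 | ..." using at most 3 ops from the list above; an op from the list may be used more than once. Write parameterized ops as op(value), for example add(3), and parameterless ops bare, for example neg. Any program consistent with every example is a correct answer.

add(2) | add(9) | mul(-6)

Check, running the answer program on each example:
  -8 -> -6 -> 3 -> -18
  48 -> 50 -> 59 -> -354
  32 -> 34 -> 43 -> -258
  46 -> 48 -> 57 -> -342
  45 -> 47 -> 56 -> -336
  -38 -> -36 -> -27 -> 162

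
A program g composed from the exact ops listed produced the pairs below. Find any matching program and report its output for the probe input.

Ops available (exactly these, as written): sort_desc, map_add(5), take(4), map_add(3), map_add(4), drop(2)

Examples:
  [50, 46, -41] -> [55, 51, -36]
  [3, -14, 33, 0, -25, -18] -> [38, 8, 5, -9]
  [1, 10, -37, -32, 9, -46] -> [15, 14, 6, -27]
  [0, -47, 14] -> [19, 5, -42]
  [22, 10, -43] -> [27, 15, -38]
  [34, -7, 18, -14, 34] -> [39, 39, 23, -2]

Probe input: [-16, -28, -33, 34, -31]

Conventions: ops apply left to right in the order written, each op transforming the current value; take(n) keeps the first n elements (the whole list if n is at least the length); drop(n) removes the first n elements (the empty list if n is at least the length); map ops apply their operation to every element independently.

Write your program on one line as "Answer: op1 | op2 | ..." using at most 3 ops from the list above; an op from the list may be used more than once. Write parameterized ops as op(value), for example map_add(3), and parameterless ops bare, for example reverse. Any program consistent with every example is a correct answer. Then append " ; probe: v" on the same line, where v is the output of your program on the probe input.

sort_desc | map_add(5) | take(4) ; probe: [39, -11, -23, -26]

Check, running the answer program on each example:
  [50, 46, -41] -> [50, 46, -41] -> [55, 51, -36] -> [55, 51, -36]
  [3, -14, 33, 0, -25, -18] -> [33, 3, 0, -14, -18, -25] -> [38, 8, 5, -9, -13, -20] -> [38, 8, 5, -9]
  [1, 10, -37, -32, 9, -46] -> [10, 9, 1, -32, -37, -46] -> [15, 14, 6, -27, -32, -41] -> [15, 14, 6, -27]
  [0, -47, 14] -> [14, 0, -47] -> [19, 5, -42] -> [19, 5, -42]
  [22, 10, -43] -> [22, 10, -43] -> [27, 15, -38] -> [27, 15, -38]
  [34, -7, 18, -14, 34] -> [34, 34, 18, -7, -14] -> [39, 39, 23, -2, -9] -> [39, 39, 23, -2]
  probe: [-16, -28, -33, 34, -31] -> [34, -16, -28, -31, -33] -> [39, -11, -23, -26, -28] -> [39, -11, -23, -26]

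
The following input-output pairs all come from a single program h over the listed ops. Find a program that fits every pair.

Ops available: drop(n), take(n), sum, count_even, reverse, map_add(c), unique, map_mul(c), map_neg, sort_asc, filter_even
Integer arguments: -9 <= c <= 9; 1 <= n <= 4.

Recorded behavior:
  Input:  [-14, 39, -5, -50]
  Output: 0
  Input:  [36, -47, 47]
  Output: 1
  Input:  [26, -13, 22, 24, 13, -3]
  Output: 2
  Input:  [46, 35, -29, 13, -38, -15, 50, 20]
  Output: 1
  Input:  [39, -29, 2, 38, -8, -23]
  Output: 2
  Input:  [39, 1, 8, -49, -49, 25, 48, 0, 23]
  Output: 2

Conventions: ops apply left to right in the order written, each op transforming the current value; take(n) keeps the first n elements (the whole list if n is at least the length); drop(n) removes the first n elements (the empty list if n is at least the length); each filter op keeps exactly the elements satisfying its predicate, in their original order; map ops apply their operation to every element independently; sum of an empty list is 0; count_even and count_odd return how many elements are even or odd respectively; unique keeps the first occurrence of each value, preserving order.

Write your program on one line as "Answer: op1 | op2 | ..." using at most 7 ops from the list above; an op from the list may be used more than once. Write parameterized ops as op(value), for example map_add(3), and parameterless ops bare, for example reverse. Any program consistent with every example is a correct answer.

map_add(7) | sort_asc | take(4) | take(2) | filter_even | count_even

Check, running the answer program on each example:
  [-14, 39, -5, -50] -> [-7, 46, 2, -43] -> [-43, -7, 2, 46] -> [-43, -7, 2, 46] -> [-43, -7] -> [] -> 0
  [36, -47, 47] -> [43, -40, 54] -> [-40, 43, 54] -> [-40, 43, 54] -> [-40, 43] -> [-40] -> 1
  [26, -13, 22, 24, 13, -3] -> [33, -6, 29, 31, 20, 4] -> [-6, 4, 20, 29, 31, 33] -> [-6, 4, 20, 29] -> [-6, 4] -> [-6, 4] -> 2
  [46, 35, -29, 13, -38, -15, 50, 20] -> [53, 42, -22, 20, -31, -8, 57, 27] -> [-31, -22, -8, 20, 27, 42, 53, 57] -> [-31, -22, -8, 20] -> [-31, -22] -> [-22] -> 1
  [39, -29, 2, 38, -8, -23] -> [46, -22, 9, 45, -1, -16] -> [-22, -16, -1, 9, 45, 46] -> [-22, -16, -1, 9] -> [-22, -16] -> [-22, -16] -> 2
  [39, 1, 8, -49, -49, 25, 48, 0, 23] -> [46, 8, 15, -42, -42, 32, 55, 7, 30] -> [-42, -42, 7, 8, 15, 30, 32, 46, 55] -> [-42, -42, 7, 8] -> [-42, -42] -> [-42, -42] -> 2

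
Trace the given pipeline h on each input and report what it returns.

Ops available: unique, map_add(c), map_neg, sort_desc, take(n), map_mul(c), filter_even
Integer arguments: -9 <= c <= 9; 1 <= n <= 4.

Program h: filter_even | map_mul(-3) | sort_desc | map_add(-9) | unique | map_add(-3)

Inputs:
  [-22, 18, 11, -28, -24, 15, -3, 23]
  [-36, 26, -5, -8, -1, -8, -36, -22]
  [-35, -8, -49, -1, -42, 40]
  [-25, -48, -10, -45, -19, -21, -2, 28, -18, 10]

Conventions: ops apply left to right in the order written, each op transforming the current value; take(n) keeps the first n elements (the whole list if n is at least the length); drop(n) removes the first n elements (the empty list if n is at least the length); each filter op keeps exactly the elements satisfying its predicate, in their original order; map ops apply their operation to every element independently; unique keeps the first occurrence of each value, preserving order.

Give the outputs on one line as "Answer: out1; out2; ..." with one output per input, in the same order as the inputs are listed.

[72, 60, 54, -66]; [96, 54, 12, -90]; [114, 12, -132]; [132, 42, 18, -6, -42, -96]

Execution, op by op:
  [-22, 18, 11, -28, -24, 15, -3, 23] -> [-22, 18, -28, -24] -> [66, -54, 84, 72] -> [84, 72, 66, -54] -> [75, 63, 57, -63] -> [75, 63, 57, -63] -> [72, 60, 54, -66]
  [-36, 26, -5, -8, -1, -8, -36, -22] -> [-36, 26, -8, -8, -36, -22] -> [108, -78, 24, 24, 108, 66] -> [108, 108, 66, 24, 24, -78] -> [99, 99, 57, 15, 15, -87] -> [99, 57, 15, -87] -> [96, 54, 12, -90]
  [-35, -8, -49, -1, -42, 40] -> [-8, -42, 40] -> [24, 126, -120] -> [126, 24, -120] -> [117, 15, -129] -> [117, 15, -129] -> [114, 12, -132]
  [-25, -48, -10, -45, -19, -21, -2, 28, -18, 10] -> [-48, -10, -2, 28, -18, 10] -> [144, 30, 6, -84, 54, -30] -> [144, 54, 30, 6, -30, -84] -> [135, 45, 21, -3, -39, -93] -> [135, 45, 21, -3, -39, -93] -> [132, 42, 18, -6, -42, -96]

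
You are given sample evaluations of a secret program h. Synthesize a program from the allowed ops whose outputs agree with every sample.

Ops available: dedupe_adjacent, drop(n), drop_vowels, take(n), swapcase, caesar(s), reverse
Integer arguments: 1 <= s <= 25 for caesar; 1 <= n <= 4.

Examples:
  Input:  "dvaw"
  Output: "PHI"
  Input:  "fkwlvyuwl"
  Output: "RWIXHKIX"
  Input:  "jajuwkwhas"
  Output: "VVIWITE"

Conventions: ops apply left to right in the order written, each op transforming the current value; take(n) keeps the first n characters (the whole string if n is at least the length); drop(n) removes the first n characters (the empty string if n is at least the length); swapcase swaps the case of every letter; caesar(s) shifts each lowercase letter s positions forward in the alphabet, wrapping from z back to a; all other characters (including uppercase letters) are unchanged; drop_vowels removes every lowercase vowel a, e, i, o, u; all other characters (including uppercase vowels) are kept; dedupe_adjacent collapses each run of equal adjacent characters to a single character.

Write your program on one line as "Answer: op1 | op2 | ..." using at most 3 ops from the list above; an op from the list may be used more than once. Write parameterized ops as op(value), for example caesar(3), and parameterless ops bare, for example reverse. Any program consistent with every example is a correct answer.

drop_vowels | caesar(12) | swapcase

Check, running the answer program on each example:
  "dvaw" -> "dvw" -> "phi" -> "PHI"
  "fkwlvyuwl" -> "fkwlvywl" -> "rwixhkix" -> "RWIXHKIX"
  "jajuwkwhas" -> "jjwkwhs" -> "vviwite" -> "VVIWITE"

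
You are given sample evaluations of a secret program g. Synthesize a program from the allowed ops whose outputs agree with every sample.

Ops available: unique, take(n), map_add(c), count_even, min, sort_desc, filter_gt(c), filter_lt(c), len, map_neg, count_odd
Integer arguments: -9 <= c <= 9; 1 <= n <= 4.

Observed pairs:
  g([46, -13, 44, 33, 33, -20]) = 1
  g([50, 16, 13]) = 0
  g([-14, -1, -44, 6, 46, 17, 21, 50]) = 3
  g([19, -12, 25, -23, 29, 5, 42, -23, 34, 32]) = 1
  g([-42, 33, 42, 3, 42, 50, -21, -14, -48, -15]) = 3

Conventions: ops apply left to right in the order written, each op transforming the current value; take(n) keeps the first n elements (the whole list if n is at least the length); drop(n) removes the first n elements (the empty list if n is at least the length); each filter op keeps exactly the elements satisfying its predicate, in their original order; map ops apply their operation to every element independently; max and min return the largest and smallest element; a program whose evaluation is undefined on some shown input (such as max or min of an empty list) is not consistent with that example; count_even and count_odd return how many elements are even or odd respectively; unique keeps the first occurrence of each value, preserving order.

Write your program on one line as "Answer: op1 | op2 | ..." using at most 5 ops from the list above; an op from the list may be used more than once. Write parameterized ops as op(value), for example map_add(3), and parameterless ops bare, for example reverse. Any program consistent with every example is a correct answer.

sort_desc | unique | map_add(-5) | filter_lt(2) | count_odd

Check, running the answer program on each example:
  [46, -13, 44, 33, 33, -20] -> [46, 44, 33, 33, -13, -20] -> [46, 44, 33, -13, -20] -> [41, 39, 28, -18, -25] -> [-18, -25] -> 1
  [50, 16, 13] -> [50, 16, 13] -> [50, 16, 13] -> [45, 11, 8] -> [] -> 0
  [-14, -1, -44, 6, 46, 17, 21, 50] -> [50, 46, 21, 17, 6, -1, -14, -44] -> [50, 46, 21, 17, 6, -1, -14, -44] -> [45, 41, 16, 12, 1, -6, -19, -49] -> [1, -6, -19, -49] -> 3
  [19, -12, 25, -23, 29, 5, 42, -23, 34, 32] -> [42, 34, 32, 29, 25, 19, 5, -12, -23, -23] -> [42, 34, 32, 29, 25, 19, 5, -12, -23] -> [37, 29, 27, 24, 20, 14, 0, -17, -28] -> [0, -17, -28] -> 1
  [-42, 33, 42, 3, 42, 50, -21, -14, -48, -15] -> [50, 42, 42, 33, 3, -14, -15, -21, -42, -48] -> [50, 42, 33, 3, -14, -15, -21, -42, -48] -> [45, 37, 28, -2, -19, -20, -26, -47, -53] -> [-2, -19, -20, -26, -47, -53] -> 3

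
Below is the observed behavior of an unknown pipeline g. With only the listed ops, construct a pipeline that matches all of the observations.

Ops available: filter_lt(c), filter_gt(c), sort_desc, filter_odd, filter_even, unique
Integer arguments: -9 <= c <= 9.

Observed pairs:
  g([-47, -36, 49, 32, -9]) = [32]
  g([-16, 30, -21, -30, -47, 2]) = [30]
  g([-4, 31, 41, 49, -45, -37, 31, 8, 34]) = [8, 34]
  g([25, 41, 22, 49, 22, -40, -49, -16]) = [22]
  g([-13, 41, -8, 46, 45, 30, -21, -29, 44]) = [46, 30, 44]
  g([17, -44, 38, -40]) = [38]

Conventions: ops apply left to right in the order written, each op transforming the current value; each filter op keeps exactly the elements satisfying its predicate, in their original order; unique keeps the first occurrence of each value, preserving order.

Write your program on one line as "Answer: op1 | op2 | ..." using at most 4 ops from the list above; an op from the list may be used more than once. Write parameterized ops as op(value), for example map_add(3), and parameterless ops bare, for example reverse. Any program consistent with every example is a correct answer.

filter_gt(6) | filter_even | unique

Check, running the answer program on each example:
  [-47, -36, 49, 32, -9] -> [49, 32] -> [32] -> [32]
  [-16, 30, -21, -30, -47, 2] -> [30] -> [30] -> [30]
  [-4, 31, 41, 49, -45, -37, 31, 8, 34] -> [31, 41, 49, 31, 8, 34] -> [8, 34] -> [8, 34]
  [25, 41, 22, 49, 22, -40, -49, -16] -> [25, 41, 22, 49, 22] -> [22, 22] -> [22]
  [-13, 41, -8, 46, 45, 30, -21, -29, 44] -> [41, 46, 45, 30, 44] -> [46, 30, 44] -> [46, 30, 44]
  [17, -44, 38, -40] -> [17, 38] -> [38] -> [38]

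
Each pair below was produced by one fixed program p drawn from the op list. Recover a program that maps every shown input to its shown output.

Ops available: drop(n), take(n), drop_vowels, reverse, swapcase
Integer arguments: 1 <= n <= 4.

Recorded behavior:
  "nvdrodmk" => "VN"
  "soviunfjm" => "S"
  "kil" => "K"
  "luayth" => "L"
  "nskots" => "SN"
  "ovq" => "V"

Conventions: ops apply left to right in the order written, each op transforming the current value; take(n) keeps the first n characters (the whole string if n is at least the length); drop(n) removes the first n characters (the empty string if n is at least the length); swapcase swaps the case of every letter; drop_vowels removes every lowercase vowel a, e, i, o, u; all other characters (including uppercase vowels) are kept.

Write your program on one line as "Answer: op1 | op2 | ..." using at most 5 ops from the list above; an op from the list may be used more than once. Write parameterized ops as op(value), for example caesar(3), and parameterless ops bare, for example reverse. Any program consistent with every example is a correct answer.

take(2) | reverse | drop_vowels | swapcase

Check, running the answer program on each example:
  "nvdrodmk" -> "nv" -> "vn" -> "vn" -> "VN"
  "soviunfjm" -> "so" -> "os" -> "s" -> "S"
  "kil" -> "ki" -> "ik" -> "k" -> "K"
  "luayth" -> "lu" -> "ul" -> "l" -> "L"
  "nskots" -> "ns" -> "sn" -> "sn" -> "SN"
  "ovq" -> "ov" -> "vo" -> "v" -> "V"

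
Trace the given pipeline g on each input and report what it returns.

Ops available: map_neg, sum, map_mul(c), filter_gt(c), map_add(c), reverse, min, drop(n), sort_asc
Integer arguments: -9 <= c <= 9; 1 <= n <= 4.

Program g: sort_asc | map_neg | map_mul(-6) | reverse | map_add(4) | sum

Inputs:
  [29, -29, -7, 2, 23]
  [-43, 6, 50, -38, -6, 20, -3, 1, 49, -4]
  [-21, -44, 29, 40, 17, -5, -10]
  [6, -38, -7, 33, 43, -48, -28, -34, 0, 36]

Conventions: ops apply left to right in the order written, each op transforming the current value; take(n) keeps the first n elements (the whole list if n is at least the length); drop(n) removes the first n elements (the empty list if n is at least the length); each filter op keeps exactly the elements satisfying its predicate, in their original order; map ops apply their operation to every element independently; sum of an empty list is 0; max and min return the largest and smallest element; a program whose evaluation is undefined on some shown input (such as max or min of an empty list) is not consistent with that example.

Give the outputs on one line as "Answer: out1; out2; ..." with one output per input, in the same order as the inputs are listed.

128; 232; 64; -182

Execution, op by op:
  [29, -29, -7, 2, 23] -> [-29, -7, 2, 23, 29] -> [29, 7, -2, -23, -29] -> [-174, -42, 12, 138, 174] -> [174, 138, 12, -42, -174] -> [178, 142, 16, -38, -170] -> 128
  [-43, 6, 50, -38, -6, 20, -3, 1, 49, -4] -> [-43, -38, -6, -4, -3, 1, 6, 20, 49, 50] -> [43, 38, 6, 4, 3, -1, -6, -20, -49, -50] -> [-258, -228, -36, -24, -18, 6, 36, 120, 294, 300] -> [300, 294, 120, 36, 6, -18, -24, -36, -228, -258] -> [304, 298, 124, 40, 10, -14, -20, -32, -224, -254] -> 232
  [-21, -44, 29, 40, 17, -5, -10] -> [-44, -21, -10, -5, 17, 29, 40] -> [44, 21, 10, 5, -17, -29, -40] -> [-264, -126, -60, -30, 102, 174, 240] -> [240, 174, 102, -30, -60, -126, -264] -> [244, 178, 106, -26, -56, -122, -260] -> 64
  [6, -38, -7, 33, 43, -48, -28, -34, 0, 36] -> [-48, -38, -34, -28, -7, 0, 6, 33, 36, 43] -> [48, 38, 34, 28, 7, 0, -6, -33, -36, -43] -> [-288, -228, -204, -168, -42, 0, 36, 198, 216, 258] -> [258, 216, 198, 36, 0, -42, -168, -204, -228, -288] -> [262, 220, 202, 40, 4, -38, -164, -200, -224, -284] -> -182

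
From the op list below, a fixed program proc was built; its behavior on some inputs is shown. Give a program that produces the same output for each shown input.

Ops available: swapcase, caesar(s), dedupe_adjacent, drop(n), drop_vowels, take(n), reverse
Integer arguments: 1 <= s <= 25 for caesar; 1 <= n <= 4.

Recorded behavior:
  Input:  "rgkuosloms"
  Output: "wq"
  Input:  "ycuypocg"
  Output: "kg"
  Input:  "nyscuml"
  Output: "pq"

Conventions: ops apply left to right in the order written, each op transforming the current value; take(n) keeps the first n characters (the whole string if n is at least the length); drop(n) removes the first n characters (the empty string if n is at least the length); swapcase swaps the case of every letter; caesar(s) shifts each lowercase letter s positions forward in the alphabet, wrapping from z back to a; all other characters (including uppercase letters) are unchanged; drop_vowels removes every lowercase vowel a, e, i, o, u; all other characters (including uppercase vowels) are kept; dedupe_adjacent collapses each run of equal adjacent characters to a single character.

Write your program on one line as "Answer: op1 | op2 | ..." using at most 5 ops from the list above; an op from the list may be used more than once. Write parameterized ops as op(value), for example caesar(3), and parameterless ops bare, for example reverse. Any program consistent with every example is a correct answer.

drop_vowels | caesar(4) | reverse | take(2)

Check, running the answer program on each example:
  "rgkuosloms" -> "rgkslms" -> "vkowpqw" -> "wqpwokv" -> "wq"
  "ycuypocg" -> "ycypcg" -> "cgctgk" -> "kgtcgc" -> "kg"
  "nyscuml" -> "nyscml" -> "rcwgqp" -> "pqgwcr" -> "pq"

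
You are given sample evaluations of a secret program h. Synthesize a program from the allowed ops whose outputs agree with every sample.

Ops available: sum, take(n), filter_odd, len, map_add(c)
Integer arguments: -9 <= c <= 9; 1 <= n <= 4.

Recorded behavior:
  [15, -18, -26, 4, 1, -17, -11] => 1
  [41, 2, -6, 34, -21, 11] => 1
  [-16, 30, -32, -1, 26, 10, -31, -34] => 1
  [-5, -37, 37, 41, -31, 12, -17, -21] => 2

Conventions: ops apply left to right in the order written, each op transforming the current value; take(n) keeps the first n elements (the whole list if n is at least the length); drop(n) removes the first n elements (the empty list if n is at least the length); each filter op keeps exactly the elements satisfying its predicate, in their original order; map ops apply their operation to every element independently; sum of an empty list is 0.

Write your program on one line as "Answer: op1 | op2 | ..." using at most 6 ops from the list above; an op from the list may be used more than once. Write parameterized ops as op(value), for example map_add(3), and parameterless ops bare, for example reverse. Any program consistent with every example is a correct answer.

take(4) | filter_odd | take(2) | map_add(9) | len

Check, running the answer program on each example:
  [15, -18, -26, 4, 1, -17, -11] -> [15, -18, -26, 4] -> [15] -> [15] -> [24] -> 1
  [41, 2, -6, 34, -21, 11] -> [41, 2, -6, 34] -> [41] -> [41] -> [50] -> 1
  [-16, 30, -32, -1, 26, 10, -31, -34] -> [-16, 30, -32, -1] -> [-1] -> [-1] -> [8] -> 1
  [-5, -37, 37, 41, -31, 12, -17, -21] -> [-5, -37, 37, 41] -> [-5, -37, 37, 41] -> [-5, -37] -> [4, -28] -> 2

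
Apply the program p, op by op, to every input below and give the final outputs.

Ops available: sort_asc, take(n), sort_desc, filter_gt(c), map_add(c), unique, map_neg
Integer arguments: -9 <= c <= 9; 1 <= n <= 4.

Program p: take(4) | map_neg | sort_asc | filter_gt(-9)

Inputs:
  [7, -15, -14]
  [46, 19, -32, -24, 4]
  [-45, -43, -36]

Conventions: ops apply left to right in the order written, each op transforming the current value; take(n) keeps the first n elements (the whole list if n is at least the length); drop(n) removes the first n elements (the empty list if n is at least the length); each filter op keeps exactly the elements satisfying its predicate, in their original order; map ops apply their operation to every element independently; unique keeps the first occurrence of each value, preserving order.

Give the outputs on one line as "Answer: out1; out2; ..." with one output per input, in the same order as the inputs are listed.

[-7, 14, 15]; [24, 32]; [36, 43, 45]

Execution, op by op:
  [7, -15, -14] -> [7, -15, -14] -> [-7, 15, 14] -> [-7, 14, 15] -> [-7, 14, 15]
  [46, 19, -32, -24, 4] -> [46, 19, -32, -24] -> [-46, -19, 32, 24] -> [-46, -19, 24, 32] -> [24, 32]
  [-45, -43, -36] -> [-45, -43, -36] -> [45, 43, 36] -> [36, 43, 45] -> [36, 43, 45]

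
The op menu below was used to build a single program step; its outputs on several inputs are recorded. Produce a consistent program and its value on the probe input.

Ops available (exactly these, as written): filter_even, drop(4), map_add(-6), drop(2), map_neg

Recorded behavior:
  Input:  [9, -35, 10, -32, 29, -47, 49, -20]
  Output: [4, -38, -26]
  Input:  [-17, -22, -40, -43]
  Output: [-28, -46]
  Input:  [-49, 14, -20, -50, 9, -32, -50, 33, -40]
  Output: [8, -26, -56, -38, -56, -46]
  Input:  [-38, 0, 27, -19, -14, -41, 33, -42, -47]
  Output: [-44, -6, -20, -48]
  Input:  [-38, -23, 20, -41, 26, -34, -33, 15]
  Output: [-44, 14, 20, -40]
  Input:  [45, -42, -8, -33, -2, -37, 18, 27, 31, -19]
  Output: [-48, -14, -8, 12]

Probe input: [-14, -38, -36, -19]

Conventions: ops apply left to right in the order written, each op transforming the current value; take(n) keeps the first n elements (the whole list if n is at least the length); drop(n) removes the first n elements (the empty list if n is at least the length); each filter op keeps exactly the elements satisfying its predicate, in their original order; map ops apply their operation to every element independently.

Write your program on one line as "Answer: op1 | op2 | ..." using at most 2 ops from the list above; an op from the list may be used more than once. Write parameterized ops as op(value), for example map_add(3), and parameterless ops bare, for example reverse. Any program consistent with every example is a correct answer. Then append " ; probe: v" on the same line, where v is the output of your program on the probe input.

filter_even | map_add(-6) ; probe: [-20, -44, -42]

Check, running the answer program on each example:
  [9, -35, 10, -32, 29, -47, 49, -20] -> [10, -32, -20] -> [4, -38, -26]
  [-17, -22, -40, -43] -> [-22, -40] -> [-28, -46]
  [-49, 14, -20, -50, 9, -32, -50, 33, -40] -> [14, -20, -50, -32, -50, -40] -> [8, -26, -56, -38, -56, -46]
  [-38, 0, 27, -19, -14, -41, 33, -42, -47] -> [-38, 0, -14, -42] -> [-44, -6, -20, -48]
  [-38, -23, 20, -41, 26, -34, -33, 15] -> [-38, 20, 26, -34] -> [-44, 14, 20, -40]
  [45, -42, -8, -33, -2, -37, 18, 27, 31, -19] -> [-42, -8, -2, 18] -> [-48, -14, -8, 12]
  probe: [-14, -38, -36, -19] -> [-14, -38, -36] -> [-20, -44, -42]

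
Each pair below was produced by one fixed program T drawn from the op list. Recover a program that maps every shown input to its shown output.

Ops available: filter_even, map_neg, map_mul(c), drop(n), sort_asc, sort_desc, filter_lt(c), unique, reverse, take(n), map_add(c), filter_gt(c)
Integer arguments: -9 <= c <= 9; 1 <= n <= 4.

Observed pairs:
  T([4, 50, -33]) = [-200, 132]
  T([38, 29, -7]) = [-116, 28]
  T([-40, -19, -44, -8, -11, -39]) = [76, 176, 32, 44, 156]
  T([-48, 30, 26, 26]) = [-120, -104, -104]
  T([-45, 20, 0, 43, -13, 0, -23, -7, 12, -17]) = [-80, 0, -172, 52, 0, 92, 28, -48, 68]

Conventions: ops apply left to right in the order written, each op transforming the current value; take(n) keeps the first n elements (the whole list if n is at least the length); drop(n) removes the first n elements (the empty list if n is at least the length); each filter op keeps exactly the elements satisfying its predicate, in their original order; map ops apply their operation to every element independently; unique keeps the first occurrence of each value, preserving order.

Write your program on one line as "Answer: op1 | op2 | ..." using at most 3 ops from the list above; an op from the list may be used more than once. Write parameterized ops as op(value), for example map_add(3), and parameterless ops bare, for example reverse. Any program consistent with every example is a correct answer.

map_neg | map_mul(4) | drop(1)

Check, running the answer program on each example:
  [4, 50, -33] -> [-4, -50, 33] -> [-16, -200, 132] -> [-200, 132]
  [38, 29, -7] -> [-38, -29, 7] -> [-152, -116, 28] -> [-116, 28]
  [-40, -19, -44, -8, -11, -39] -> [40, 19, 44, 8, 11, 39] -> [160, 76, 176, 32, 44, 156] -> [76, 176, 32, 44, 156]
  [-48, 30, 26, 26] -> [48, -30, -26, -26] -> [192, -120, -104, -104] -> [-120, -104, -104]
  [-45, 20, 0, 43, -13, 0, -23, -7, 12, -17] -> [45, -20, 0, -43, 13, 0, 23, 7, -12, 17] -> [180, -80, 0, -172, 52, 0, 92, 28, -48, 68] -> [-80, 0, -172, 52, 0, 92, 28, -48, 68]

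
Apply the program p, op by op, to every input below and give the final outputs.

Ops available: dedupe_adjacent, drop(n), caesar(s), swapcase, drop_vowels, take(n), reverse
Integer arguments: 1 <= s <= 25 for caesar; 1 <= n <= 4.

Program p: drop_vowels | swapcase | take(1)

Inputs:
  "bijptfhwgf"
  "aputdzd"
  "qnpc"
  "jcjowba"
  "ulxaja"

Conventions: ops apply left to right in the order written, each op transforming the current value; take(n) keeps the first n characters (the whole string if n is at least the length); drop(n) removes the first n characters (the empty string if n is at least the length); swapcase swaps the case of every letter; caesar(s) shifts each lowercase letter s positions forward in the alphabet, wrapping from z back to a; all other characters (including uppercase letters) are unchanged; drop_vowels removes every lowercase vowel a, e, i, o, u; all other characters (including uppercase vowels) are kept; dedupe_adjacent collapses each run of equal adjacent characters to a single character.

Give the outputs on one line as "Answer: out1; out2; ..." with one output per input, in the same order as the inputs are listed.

Execution, op by op:
  "bijptfhwgf" -> "bjptfhwgf" -> "BJPTFHWGF" -> "B"
  "aputdzd" -> "ptdzd" -> "PTDZD" -> "P"
  "qnpc" -> "qnpc" -> "QNPC" -> "Q"
  "jcjowba" -> "jcjwb" -> "JCJWB" -> "J"
  "ulxaja" -> "lxj" -> "LXJ" -> "L"

"B"; "P"; "Q"; "J"; "L"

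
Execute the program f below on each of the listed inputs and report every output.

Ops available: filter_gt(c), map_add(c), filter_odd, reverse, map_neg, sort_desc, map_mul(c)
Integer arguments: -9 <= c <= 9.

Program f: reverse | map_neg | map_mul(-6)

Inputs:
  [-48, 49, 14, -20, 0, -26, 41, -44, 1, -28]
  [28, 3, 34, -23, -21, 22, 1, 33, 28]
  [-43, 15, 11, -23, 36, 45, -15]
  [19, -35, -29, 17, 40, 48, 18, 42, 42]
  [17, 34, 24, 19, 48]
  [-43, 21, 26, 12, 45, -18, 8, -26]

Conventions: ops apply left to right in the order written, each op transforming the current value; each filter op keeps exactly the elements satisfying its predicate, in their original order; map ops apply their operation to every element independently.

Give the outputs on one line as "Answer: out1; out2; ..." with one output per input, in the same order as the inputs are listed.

[-168, 6, -264, 246, -156, 0, -120, 84, 294, -288]; [168, 198, 6, 132, -126, -138, 204, 18, 168]; [-90, 270, 216, -138, 66, 90, -258]; [252, 252, 108, 288, 240, 102, -174, -210, 114]; [288, 114, 144, 204, 102]; [-156, 48, -108, 270, 72, 156, 126, -258]

Execution, op by op:
  [-48, 49, 14, -20, 0, -26, 41, -44, 1, -28] -> [-28, 1, -44, 41, -26, 0, -20, 14, 49, -48] -> [28, -1, 44, -41, 26, 0, 20, -14, -49, 48] -> [-168, 6, -264, 246, -156, 0, -120, 84, 294, -288]
  [28, 3, 34, -23, -21, 22, 1, 33, 28] -> [28, 33, 1, 22, -21, -23, 34, 3, 28] -> [-28, -33, -1, -22, 21, 23, -34, -3, -28] -> [168, 198, 6, 132, -126, -138, 204, 18, 168]
  [-43, 15, 11, -23, 36, 45, -15] -> [-15, 45, 36, -23, 11, 15, -43] -> [15, -45, -36, 23, -11, -15, 43] -> [-90, 270, 216, -138, 66, 90, -258]
  [19, -35, -29, 17, 40, 48, 18, 42, 42] -> [42, 42, 18, 48, 40, 17, -29, -35, 19] -> [-42, -42, -18, -48, -40, -17, 29, 35, -19] -> [252, 252, 108, 288, 240, 102, -174, -210, 114]
  [17, 34, 24, 19, 48] -> [48, 19, 24, 34, 17] -> [-48, -19, -24, -34, -17] -> [288, 114, 144, 204, 102]
  [-43, 21, 26, 12, 45, -18, 8, -26] -> [-26, 8, -18, 45, 12, 26, 21, -43] -> [26, -8, 18, -45, -12, -26, -21, 43] -> [-156, 48, -108, 270, 72, 156, 126, -258]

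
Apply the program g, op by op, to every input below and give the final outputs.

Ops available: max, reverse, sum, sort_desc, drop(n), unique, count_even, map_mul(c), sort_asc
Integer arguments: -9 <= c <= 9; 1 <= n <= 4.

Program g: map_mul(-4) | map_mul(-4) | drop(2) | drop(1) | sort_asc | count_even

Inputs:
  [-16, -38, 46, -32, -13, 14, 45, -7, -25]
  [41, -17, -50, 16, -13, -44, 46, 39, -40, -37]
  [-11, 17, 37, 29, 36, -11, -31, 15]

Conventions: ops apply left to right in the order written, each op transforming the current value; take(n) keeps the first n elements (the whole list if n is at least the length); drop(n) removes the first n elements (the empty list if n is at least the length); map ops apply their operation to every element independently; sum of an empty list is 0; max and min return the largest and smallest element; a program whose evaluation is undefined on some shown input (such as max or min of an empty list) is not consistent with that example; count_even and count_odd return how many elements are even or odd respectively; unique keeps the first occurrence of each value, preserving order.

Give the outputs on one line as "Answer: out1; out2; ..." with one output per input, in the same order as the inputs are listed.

Execution, op by op:
  [-16, -38, 46, -32, -13, 14, 45, -7, -25] -> [64, 152, -184, 128, 52, -56, -180, 28, 100] -> [-256, -608, 736, -512, -208, 224, 720, -112, -400] -> [736, -512, -208, 224, 720, -112, -400] -> [-512, -208, 224, 720, -112, -400] -> [-512, -400, -208, -112, 224, 720] -> 6
  [41, -17, -50, 16, -13, -44, 46, 39, -40, -37] -> [-164, 68, 200, -64, 52, 176, -184, -156, 160, 148] -> [656, -272, -800, 256, -208, -704, 736, 624, -640, -592] -> [-800, 256, -208, -704, 736, 624, -640, -592] -> [256, -208, -704, 736, 624, -640, -592] -> [-704, -640, -592, -208, 256, 624, 736] -> 7
  [-11, 17, 37, 29, 36, -11, -31, 15] -> [44, -68, -148, -116, -144, 44, 124, -60] -> [-176, 272, 592, 464, 576, -176, -496, 240] -> [592, 464, 576, -176, -496, 240] -> [464, 576, -176, -496, 240] -> [-496, -176, 240, 464, 576] -> 5

6; 7; 5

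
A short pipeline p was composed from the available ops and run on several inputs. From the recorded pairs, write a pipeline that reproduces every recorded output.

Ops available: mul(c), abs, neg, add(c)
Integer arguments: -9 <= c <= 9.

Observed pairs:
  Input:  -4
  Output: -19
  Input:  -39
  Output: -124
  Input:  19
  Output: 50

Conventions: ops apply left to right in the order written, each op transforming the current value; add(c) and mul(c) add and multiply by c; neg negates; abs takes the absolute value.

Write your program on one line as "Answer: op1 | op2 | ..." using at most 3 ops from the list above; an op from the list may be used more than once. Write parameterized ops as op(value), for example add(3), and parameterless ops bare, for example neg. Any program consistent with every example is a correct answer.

mul(-3) | add(7) | neg

Check, running the answer program on each example:
  -4 -> 12 -> 19 -> -19
  -39 -> 117 -> 124 -> -124
  19 -> -57 -> -50 -> 50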